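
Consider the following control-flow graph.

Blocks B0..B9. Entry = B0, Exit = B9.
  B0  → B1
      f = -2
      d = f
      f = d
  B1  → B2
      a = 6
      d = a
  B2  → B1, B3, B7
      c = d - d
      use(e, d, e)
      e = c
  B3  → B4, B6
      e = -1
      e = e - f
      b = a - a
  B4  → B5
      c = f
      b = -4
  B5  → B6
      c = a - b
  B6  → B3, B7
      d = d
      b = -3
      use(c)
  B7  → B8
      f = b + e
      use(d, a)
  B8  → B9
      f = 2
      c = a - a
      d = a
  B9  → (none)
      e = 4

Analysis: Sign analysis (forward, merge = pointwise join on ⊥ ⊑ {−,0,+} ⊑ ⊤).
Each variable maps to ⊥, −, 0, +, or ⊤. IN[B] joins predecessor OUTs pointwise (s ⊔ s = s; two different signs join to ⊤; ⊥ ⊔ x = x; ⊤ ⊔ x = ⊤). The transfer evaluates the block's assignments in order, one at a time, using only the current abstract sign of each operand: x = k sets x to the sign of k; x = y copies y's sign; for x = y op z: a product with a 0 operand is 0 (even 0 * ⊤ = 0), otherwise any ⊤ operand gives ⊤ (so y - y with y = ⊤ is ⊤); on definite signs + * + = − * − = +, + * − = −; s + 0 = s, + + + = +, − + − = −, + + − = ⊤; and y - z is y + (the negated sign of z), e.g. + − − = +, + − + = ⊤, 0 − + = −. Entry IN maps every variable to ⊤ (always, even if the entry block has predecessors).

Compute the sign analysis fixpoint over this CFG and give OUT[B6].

Answer: {a: +, b: -, c: ⊤, d: +, e: ⊤, f: -}

Working:
Converged values:
  B0:  IN=(all ⊤)  OUT={d:-, f:-; rest ⊤}
  B1:  IN={f:-; rest ⊤}  OUT={a:+, d:+, f:-; rest ⊤}
  B2:  IN={a:+, d:+, f:-; rest ⊤}  OUT={a:+, d:+, f:-; rest ⊤}
  B3:  IN={a:+, d:+, f:-; rest ⊤}  OUT={a:+, d:+, f:-; rest ⊤}
  B4:  IN={a:+, d:+, f:-; rest ⊤}  OUT={a:+, b:-, c:-, d:+, f:-; rest ⊤}
  B5:  IN={a:+, b:-, c:-, d:+, f:-; rest ⊤}  OUT={a:+, b:-, c:+, d:+, f:-; rest ⊤}
  B6:  IN={a:+, d:+, f:-; rest ⊤}  OUT={a:+, b:-, d:+, f:-; rest ⊤}
  B7:  IN={a:+, d:+, f:-; rest ⊤}  OUT={a:+, d:+; rest ⊤}
  B8:  IN={a:+, d:+; rest ⊤}  OUT={a:+, d:+, f:+; rest ⊤}
  B9:  IN={a:+, d:+, f:+; rest ⊤}  OUT={a:+, d:+, e:+, f:+; rest ⊤}

Merge at B6: IN[B6] = OUT[B3] ⊔ OUT[B5] = {a: +, b: ⊤, c: ⊤, d: +, e: ⊤, f: -}
Applying B6's transfer function to that IN value gives OUT[B6] (row B6 above).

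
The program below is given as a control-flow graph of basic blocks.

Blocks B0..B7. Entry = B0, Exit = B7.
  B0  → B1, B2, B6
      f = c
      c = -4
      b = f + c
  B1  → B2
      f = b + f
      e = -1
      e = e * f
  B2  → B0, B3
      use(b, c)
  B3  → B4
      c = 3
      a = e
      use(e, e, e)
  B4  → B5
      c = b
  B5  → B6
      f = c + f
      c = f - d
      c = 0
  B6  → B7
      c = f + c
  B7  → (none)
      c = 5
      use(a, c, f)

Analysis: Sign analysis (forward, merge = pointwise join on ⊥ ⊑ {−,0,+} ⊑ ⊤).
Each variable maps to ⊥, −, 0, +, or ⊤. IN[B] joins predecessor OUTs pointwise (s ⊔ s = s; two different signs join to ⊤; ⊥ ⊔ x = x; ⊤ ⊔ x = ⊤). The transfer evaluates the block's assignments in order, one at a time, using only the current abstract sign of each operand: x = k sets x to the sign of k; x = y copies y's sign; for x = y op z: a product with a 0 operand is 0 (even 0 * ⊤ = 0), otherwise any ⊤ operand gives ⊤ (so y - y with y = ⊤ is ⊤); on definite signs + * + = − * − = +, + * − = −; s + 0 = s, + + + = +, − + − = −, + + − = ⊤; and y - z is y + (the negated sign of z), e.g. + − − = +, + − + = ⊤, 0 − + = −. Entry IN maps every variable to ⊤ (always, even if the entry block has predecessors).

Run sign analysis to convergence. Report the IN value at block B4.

Per-block solution:
  B0:  IN=(all ⊤)  OUT={c:-; rest ⊤}
  B1:  IN={c:-; rest ⊤}  OUT={c:-; rest ⊤}
  B2:  IN={c:-; rest ⊤}  OUT={c:-; rest ⊤}
  B3:  IN={c:-; rest ⊤}  OUT={c:+; rest ⊤}
  B4:  IN={c:+; rest ⊤}  OUT=(all ⊤)
  B5:  IN=(all ⊤)  OUT={c:0; rest ⊤}
  B6:  IN=(all ⊤)  OUT=(all ⊤)
  B7:  IN=(all ⊤)  OUT={c:+; rest ⊤}

Merge at B4: IN[B4] = OUT[B3] = {a: ⊤, b: ⊤, c: +, d: ⊤, e: ⊤, f: ⊤}

Answer: {a: ⊤, b: ⊤, c: +, d: ⊤, e: ⊤, f: ⊤}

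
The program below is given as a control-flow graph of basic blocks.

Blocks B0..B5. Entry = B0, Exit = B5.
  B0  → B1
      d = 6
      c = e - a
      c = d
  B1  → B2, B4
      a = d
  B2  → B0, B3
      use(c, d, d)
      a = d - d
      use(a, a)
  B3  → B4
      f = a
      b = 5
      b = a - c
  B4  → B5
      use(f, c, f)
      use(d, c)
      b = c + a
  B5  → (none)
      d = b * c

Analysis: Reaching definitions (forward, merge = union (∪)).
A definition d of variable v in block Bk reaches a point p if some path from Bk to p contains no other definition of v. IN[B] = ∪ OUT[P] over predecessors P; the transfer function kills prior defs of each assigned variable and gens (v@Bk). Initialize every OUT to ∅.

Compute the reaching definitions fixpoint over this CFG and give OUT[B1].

Answer: {a@B1, c@B0, d@B0}

Trace:
Converged values:
  B0:  IN={a@B2, c@B0, d@B0}  OUT={a@B2, c@B0, d@B0}
  B1:  IN={a@B2, c@B0, d@B0}  OUT={a@B1, c@B0, d@B0}
  B2:  IN={a@B1, c@B0, d@B0}  OUT={a@B2, c@B0, d@B0}
  B3:  IN={a@B2, c@B0, d@B0}  OUT={a@B2, b@B3, c@B0, d@B0, f@B3}
  B4:  IN={a@B1, a@B2, b@B3, c@B0, d@B0, f@B3}  OUT={a@B1, a@B2, b@B4, c@B0, d@B0, f@B3}
  B5:  IN={a@B1, a@B2, b@B4, c@B0, d@B0, f@B3}  OUT={a@B1, a@B2, b@B4, c@B0, d@B5, f@B3}

Merge at B1: IN[B1] = OUT[B0] = {a@B2, c@B0, d@B0}
Applying B1's transfer function to that IN value gives OUT[B1] (row B1 above).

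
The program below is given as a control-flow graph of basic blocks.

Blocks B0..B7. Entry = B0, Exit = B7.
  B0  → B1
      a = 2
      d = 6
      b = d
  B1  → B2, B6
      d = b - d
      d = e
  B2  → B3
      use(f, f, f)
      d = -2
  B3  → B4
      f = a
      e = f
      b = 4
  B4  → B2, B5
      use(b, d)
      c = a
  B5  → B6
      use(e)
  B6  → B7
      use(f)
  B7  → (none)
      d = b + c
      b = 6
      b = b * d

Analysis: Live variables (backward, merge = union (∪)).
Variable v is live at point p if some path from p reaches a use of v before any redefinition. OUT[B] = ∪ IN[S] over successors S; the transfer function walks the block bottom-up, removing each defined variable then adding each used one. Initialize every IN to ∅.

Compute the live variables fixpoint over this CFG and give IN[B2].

Answer: {a, f}

Working:
Converged values:
  B0:  IN={c, e, f}  OUT={a, b, c, d, e, f}
  B1:  IN={a, b, c, d, e, f}  OUT={a, b, c, f}
  B2:  IN={a, f}  OUT={a, d}
  B3:  IN={a, d}  OUT={a, b, d, e, f}
  B4:  IN={a, b, d, e, f}  OUT={a, b, c, e, f}
  B5:  IN={b, c, e, f}  OUT={b, c, f}
  B6:  IN={b, c, f}  OUT={b, c}
  B7:  IN={b, c}  OUT={}

Merge at B2: OUT[B2] = IN[B3] = {a, d}
Applying B2's transfer function to that OUT value gives IN[B2] (row B2 above).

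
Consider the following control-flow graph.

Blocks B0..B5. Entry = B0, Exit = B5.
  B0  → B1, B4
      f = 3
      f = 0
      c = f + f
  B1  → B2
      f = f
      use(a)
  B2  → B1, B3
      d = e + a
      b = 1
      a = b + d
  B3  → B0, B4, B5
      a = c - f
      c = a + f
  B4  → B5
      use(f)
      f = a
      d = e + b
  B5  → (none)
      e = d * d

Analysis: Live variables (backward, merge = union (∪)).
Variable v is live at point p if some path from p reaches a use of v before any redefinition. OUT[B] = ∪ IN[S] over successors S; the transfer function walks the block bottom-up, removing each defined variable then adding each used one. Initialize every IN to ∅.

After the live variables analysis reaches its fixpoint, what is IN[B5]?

Answer: {d}

Working:
Converged values:
  B0:   IN={a, b, e}   OUT={a, b, c, e, f}
  B1:   IN={a, c, e, f}   OUT={a, c, e, f}
  B2:   IN={a, c, e, f}   OUT={a, b, c, d, e, f}
  B3:   IN={b, c, d, e, f}   OUT={a, b, d, e, f}
  B4:   IN={a, b, e, f}   OUT={d}
  B5:   IN={d}   OUT={}

B5 is the boundary node: OUT[B5] = {}
Applying B5's transfer function to that OUT value gives IN[B5] (row B5 above).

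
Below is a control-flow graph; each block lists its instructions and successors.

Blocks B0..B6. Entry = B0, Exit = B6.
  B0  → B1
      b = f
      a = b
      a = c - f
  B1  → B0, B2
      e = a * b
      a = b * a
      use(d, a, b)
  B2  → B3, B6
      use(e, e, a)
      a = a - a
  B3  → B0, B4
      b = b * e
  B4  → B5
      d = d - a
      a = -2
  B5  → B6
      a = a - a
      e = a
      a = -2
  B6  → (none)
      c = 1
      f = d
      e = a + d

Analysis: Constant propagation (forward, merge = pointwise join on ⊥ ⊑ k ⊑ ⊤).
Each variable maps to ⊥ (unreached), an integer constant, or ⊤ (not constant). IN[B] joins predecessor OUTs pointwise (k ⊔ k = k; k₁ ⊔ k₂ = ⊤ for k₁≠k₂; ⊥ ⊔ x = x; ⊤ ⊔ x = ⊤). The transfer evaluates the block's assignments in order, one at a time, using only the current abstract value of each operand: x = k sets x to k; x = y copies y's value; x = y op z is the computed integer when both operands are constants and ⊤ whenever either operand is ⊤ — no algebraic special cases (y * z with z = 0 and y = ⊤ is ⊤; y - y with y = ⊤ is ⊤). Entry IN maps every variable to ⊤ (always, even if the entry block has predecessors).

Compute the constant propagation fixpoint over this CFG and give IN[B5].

Per-block solution:
  B0: | IN=(all ⊤) | OUT=(all ⊤)
  B1: | IN=(all ⊤) | OUT=(all ⊤)
  B2: | IN=(all ⊤) | OUT=(all ⊤)
  B3: | IN=(all ⊤) | OUT=(all ⊤)
  B4: | IN=(all ⊤) | OUT={a:-2; rest ⊤}
  B5: | IN={a:-2; rest ⊤} | OUT={a:-2, e:0; rest ⊤}
  B6: | IN=(all ⊤) | OUT={c:1; rest ⊤}

Merge at B5: IN[B5] = OUT[B4] = {a: -2, b: ⊤, c: ⊤, d: ⊤, e: ⊤, f: ⊤}

Answer: {a: -2, b: ⊤, c: ⊤, d: ⊤, e: ⊤, f: ⊤}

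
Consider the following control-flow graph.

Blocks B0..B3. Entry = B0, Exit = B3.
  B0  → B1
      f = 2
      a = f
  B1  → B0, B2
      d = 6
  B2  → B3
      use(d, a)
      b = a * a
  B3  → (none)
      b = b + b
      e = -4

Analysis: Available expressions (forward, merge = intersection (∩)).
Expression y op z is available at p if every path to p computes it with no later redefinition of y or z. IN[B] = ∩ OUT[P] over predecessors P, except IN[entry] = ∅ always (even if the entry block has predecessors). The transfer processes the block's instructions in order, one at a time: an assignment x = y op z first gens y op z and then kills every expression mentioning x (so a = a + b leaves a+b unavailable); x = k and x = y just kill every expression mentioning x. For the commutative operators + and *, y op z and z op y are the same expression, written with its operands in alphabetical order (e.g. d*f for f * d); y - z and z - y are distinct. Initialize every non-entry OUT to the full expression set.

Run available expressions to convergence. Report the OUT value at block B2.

Per-block solution:
  B0:  IN={}  OUT={}
  B1:  IN={}  OUT={}
  B2:  IN={}  OUT={a*a}
  B3:  IN={a*a}  OUT={a*a}

Merge at B2: IN[B2] = OUT[B1] = {}
Applying B2's transfer function to that IN value gives OUT[B2] (row B2 above).

Answer: {a*a}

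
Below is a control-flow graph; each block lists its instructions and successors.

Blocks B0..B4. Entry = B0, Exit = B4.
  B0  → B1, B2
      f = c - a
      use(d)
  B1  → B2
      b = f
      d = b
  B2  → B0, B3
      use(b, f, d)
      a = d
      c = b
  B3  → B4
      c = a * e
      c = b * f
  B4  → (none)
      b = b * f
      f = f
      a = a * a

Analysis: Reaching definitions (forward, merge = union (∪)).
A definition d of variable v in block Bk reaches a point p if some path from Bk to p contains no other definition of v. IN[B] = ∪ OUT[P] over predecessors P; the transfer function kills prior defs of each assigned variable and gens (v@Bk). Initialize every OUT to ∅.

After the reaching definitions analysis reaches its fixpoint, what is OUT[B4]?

Fixpoint table:
  B0:  IN={a@B2, b@B1, c@B2, d@B1, f@B0}  OUT={a@B2, b@B1, c@B2, d@B1, f@B0}
  B1:  IN={a@B2, b@B1, c@B2, d@B1, f@B0}  OUT={a@B2, b@B1, c@B2, d@B1, f@B0}
  B2:  IN={a@B2, b@B1, c@B2, d@B1, f@B0}  OUT={a@B2, b@B1, c@B2, d@B1, f@B0}
  B3:  IN={a@B2, b@B1, c@B2, d@B1, f@B0}  OUT={a@B2, b@B1, c@B3, d@B1, f@B0}
  B4:  IN={a@B2, b@B1, c@B3, d@B1, f@B0}  OUT={a@B4, b@B4, c@B3, d@B1, f@B4}

Merge at B4: IN[B4] = OUT[B3] = {a@B2, b@B1, c@B3, d@B1, f@B0}
Applying B4's transfer function to that IN value gives OUT[B4] (row B4 above).

Answer: {a@B4, b@B4, c@B3, d@B1, f@B4}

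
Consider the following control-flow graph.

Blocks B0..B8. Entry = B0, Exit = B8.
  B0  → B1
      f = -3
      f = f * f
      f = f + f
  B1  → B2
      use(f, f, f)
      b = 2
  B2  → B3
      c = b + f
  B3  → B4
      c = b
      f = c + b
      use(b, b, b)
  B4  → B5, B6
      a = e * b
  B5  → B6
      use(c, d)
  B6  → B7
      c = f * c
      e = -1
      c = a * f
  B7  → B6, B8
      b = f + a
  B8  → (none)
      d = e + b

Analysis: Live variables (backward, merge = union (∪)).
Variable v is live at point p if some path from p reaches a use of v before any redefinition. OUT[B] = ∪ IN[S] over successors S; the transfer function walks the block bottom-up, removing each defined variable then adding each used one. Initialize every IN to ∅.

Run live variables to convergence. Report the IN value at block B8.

Fixpoint table:
  B0: | IN={d, e} | OUT={d, e, f}
  B1: | IN={d, e, f} | OUT={b, d, e, f}
  B2: | IN={b, d, e, f} | OUT={b, d, e}
  B3: | IN={b, d, e} | OUT={b, c, d, e, f}
  B4: | IN={b, c, d, e, f} | OUT={a, c, d, f}
  B5: | IN={a, c, d, f} | OUT={a, c, f}
  B6: | IN={a, c, f} | OUT={a, c, e, f}
  B7: | IN={a, c, e, f} | OUT={a, b, c, e, f}
  B8: | IN={b, e} | OUT={}

B8 is the boundary node: OUT[B8] = {}
Applying B8's transfer function to that OUT value gives IN[B8] (row B8 above).

Answer: {b, e}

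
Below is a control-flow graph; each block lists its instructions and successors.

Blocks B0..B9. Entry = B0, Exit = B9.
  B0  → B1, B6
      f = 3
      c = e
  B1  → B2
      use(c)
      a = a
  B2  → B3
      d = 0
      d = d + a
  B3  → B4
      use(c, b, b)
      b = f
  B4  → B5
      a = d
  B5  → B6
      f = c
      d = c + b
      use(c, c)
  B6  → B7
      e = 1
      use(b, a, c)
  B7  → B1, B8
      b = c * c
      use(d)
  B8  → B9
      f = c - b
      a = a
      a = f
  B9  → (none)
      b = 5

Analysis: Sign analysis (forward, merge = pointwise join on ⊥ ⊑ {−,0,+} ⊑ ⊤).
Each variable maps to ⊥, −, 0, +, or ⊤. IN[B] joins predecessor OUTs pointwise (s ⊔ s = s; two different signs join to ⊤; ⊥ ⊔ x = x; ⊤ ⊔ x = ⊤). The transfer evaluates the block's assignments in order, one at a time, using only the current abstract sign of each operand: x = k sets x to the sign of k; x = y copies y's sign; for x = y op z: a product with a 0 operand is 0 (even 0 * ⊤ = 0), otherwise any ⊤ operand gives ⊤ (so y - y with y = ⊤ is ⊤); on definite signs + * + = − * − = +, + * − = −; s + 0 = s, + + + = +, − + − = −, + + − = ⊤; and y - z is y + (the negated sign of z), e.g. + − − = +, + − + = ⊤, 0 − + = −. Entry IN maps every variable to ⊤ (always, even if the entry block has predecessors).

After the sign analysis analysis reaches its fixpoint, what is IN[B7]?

Converged values:
  B0: | IN=(all ⊤) | OUT={f:+; rest ⊤}
  B1: | IN=(all ⊤) | OUT=(all ⊤)
  B2: | IN=(all ⊤) | OUT=(all ⊤)
  B3: | IN=(all ⊤) | OUT=(all ⊤)
  B4: | IN=(all ⊤) | OUT=(all ⊤)
  B5: | IN=(all ⊤) | OUT=(all ⊤)
  B6: | IN=(all ⊤) | OUT={e:+; rest ⊤}
  B7: | IN={e:+; rest ⊤} | OUT={e:+; rest ⊤}
  B8: | IN={e:+; rest ⊤} | OUT={e:+; rest ⊤}
  B9: | IN={e:+; rest ⊤} | OUT={b:+, e:+; rest ⊤}

Merge at B7: IN[B7] = OUT[B6] = {a: ⊤, b: ⊤, c: ⊤, d: ⊤, e: +, f: ⊤}

Answer: {a: ⊤, b: ⊤, c: ⊤, d: ⊤, e: +, f: ⊤}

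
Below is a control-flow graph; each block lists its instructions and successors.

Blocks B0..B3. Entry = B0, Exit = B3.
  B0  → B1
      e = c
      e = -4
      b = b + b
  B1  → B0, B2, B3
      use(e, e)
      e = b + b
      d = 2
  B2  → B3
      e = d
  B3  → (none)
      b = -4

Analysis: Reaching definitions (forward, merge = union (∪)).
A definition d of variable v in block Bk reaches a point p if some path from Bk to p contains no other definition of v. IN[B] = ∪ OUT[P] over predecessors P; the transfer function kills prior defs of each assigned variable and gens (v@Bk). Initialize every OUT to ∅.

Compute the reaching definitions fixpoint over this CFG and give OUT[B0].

Answer: {b@B0, d@B1, e@B0}

Working:
Fixpoint table:
  B0:   IN={b@B0, d@B1, e@B1}   OUT={b@B0, d@B1, e@B0}
  B1:   IN={b@B0, d@B1, e@B0}   OUT={b@B0, d@B1, e@B1}
  B2:   IN={b@B0, d@B1, e@B1}   OUT={b@B0, d@B1, e@B2}
  B3:   IN={b@B0, d@B1, e@B1, e@B2}   OUT={b@B3, d@B1, e@B1, e@B2}

Merge at B0 (entry node, so the boundary value {} is joined with the incoming edge(s)): IN[B0] = {} ⊔ OUT[B1] = {b@B0, d@B1, e@B1}
Applying B0's transfer function to that IN value gives OUT[B0] (row B0 above).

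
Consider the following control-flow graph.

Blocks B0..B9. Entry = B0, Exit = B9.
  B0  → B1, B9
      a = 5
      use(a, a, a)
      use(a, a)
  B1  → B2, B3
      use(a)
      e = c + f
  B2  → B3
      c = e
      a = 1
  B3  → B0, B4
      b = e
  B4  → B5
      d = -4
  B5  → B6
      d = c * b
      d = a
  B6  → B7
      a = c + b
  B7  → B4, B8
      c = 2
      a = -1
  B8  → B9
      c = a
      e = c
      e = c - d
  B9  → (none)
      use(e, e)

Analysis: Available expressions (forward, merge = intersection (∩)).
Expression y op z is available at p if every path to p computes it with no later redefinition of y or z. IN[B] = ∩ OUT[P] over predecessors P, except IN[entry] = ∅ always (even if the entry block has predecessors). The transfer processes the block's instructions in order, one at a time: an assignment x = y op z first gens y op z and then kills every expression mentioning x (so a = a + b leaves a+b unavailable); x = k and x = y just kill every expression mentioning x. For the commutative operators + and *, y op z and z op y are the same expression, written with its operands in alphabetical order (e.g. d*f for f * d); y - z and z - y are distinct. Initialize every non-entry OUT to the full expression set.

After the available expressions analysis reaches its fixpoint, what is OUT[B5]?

Answer: {b*c}

Working:
Per-block solution:
  B0:   IN={}   OUT={}
  B1:   IN={}   OUT={c+f}
  B2:   IN={c+f}   OUT={}
  B3:   IN={}   OUT={}
  B4:   IN={}   OUT={}
  B5:   IN={}   OUT={b*c}
  B6:   IN={b*c}   OUT={b*c, b+c}
  B7:   IN={b*c, b+c}   OUT={}
  B8:   IN={}   OUT={c-d}
  B9:   IN={}   OUT={}

Merge at B5: IN[B5] = OUT[B4] = {}
Applying B5's transfer function to that IN value gives OUT[B5] (row B5 above).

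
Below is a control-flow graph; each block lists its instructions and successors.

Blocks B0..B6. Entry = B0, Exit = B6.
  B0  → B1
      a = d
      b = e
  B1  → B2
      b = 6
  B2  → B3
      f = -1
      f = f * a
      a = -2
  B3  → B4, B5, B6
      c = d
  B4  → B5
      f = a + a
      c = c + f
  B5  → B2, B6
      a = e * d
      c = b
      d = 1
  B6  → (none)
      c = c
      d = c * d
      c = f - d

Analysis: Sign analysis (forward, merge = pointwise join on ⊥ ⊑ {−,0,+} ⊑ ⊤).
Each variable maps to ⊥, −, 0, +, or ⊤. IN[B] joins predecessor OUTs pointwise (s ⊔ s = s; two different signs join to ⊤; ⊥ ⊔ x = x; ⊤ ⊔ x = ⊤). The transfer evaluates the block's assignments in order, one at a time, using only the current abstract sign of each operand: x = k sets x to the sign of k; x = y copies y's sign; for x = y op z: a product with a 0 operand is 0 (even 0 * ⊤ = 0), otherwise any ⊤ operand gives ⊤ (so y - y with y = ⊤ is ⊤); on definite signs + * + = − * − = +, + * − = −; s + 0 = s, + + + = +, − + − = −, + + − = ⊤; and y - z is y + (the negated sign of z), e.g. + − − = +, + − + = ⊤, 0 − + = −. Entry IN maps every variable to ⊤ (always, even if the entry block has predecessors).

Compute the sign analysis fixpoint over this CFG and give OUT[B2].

Converged values:
  B0:   IN=(all ⊤)   OUT=(all ⊤)
  B1:   IN=(all ⊤)   OUT={b:+; rest ⊤}
  B2:   IN={b:+; rest ⊤}   OUT={a:-, b:+; rest ⊤}
  B3:   IN={a:-, b:+; rest ⊤}   OUT={a:-, b:+; rest ⊤}
  B4:   IN={a:-, b:+; rest ⊤}   OUT={a:-, b:+, f:-; rest ⊤}
  B5:   IN={a:-, b:+; rest ⊤}   OUT={b:+, c:+, d:+; rest ⊤}
  B6:   IN={b:+; rest ⊤}   OUT={b:+; rest ⊤}

Merge at B2: IN[B2] = OUT[B1] ⊔ OUT[B5] = {a: ⊤, b: +, c: ⊤, d: ⊤, e: ⊤, f: ⊤}
Applying B2's transfer function to that IN value gives OUT[B2] (row B2 above).

Answer: {a: -, b: +, c: ⊤, d: ⊤, e: ⊤, f: ⊤}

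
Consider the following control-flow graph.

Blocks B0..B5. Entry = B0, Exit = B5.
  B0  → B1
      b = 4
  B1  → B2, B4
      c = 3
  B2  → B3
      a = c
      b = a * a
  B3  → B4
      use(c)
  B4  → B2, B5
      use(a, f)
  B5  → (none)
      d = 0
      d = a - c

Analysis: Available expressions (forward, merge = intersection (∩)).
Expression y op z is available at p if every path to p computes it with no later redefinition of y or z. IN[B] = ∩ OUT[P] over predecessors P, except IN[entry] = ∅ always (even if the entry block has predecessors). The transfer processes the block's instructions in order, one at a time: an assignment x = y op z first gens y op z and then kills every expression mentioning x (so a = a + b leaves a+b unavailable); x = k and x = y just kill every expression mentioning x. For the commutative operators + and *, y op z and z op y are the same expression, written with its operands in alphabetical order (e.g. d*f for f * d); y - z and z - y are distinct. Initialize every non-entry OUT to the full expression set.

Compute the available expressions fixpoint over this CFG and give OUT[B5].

Answer: {a-c}

Working:
Per-block solution:
  B0:  IN={}  OUT={}
  B1:  IN={}  OUT={}
  B2:  IN={}  OUT={a*a}
  B3:  IN={a*a}  OUT={a*a}
  B4:  IN={}  OUT={}
  B5:  IN={}  OUT={a-c}

Merge at B5: IN[B5] = OUT[B4] = {}
Applying B5's transfer function to that IN value gives OUT[B5] (row B5 above).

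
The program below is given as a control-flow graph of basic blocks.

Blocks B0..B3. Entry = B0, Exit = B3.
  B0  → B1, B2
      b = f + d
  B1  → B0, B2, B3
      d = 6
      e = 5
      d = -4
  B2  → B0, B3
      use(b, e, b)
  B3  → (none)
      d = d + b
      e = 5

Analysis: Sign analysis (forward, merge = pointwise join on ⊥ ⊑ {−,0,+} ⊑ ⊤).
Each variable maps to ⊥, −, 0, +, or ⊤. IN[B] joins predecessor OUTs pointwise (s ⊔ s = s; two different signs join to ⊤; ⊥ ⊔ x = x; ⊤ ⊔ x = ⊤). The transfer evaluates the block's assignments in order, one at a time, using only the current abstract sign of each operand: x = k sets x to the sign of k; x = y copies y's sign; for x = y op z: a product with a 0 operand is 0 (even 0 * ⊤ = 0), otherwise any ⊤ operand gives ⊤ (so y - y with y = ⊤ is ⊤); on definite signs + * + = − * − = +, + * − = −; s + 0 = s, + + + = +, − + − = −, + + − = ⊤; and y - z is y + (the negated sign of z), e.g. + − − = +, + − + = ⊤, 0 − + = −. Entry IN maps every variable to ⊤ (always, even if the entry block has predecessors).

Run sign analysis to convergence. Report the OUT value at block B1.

Fixpoint table:
  B0:   IN=(all ⊤)   OUT=(all ⊤)
  B1:   IN=(all ⊤)   OUT={d:-, e:+; rest ⊤}
  B2:   IN=(all ⊤)   OUT=(all ⊤)
  B3:   IN=(all ⊤)   OUT={e:+; rest ⊤}

Merge at B1: IN[B1] = OUT[B0] = {a: ⊤, b: ⊤, c: ⊤, d: ⊤, e: ⊤, f: ⊤}
Applying B1's transfer function to that IN value gives OUT[B1] (row B1 above).

Answer: {a: ⊤, b: ⊤, c: ⊤, d: -, e: +, f: ⊤}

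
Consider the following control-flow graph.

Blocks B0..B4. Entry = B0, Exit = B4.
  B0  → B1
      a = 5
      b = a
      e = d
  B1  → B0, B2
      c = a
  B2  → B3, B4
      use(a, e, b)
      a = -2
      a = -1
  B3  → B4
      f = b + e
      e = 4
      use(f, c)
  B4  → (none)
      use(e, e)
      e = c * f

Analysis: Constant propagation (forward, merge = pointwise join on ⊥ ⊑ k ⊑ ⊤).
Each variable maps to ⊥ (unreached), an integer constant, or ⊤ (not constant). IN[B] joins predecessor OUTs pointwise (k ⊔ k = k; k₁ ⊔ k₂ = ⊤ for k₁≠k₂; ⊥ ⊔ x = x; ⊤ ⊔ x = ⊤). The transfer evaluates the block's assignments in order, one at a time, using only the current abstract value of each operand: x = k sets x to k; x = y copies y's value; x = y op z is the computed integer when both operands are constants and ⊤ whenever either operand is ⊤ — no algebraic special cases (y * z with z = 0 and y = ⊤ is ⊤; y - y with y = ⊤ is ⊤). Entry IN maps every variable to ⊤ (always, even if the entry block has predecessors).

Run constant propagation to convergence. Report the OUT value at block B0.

Converged values:
  B0: | IN=(all ⊤) | OUT={a:5, b:5; rest ⊤}
  B1: | IN={a:5, b:5; rest ⊤} | OUT={a:5, b:5, c:5; rest ⊤}
  B2: | IN={a:5, b:5, c:5; rest ⊤} | OUT={a:-1, b:5, c:5; rest ⊤}
  B3: | IN={a:-1, b:5, c:5; rest ⊤} | OUT={a:-1, b:5, c:5, e:4; rest ⊤}
  B4: | IN={a:-1, b:5, c:5; rest ⊤} | OUT={a:-1, b:5, c:5; rest ⊤}

Merge at B0 (entry node, so the boundary value (all ⊤) is joined with the incoming edge(s)): IN[B0] = (all ⊤) ⊔ OUT[B1] = {a: ⊤, b: ⊤, c: ⊤, d: ⊤, e: ⊤, f: ⊤}
Applying B0's transfer function to that IN value gives OUT[B0] (row B0 above).

Answer: {a: 5, b: 5, c: ⊤, d: ⊤, e: ⊤, f: ⊤}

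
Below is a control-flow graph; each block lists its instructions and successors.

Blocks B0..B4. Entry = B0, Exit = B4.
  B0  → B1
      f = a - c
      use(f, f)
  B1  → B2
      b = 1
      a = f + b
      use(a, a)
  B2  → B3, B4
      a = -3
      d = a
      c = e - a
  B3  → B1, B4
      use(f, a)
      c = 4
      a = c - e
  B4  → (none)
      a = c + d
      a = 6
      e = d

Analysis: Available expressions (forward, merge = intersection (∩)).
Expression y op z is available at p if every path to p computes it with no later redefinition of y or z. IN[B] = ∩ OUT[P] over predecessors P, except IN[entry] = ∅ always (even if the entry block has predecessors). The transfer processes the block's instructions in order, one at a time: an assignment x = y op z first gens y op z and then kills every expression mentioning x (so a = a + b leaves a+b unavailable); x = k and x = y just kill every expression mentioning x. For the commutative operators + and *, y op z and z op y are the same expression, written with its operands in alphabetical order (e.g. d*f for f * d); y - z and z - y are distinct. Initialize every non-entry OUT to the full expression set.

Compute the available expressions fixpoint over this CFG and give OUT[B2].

Answer: {b+f, e-a}

Working:
Converged values:
  B0:   IN={}   OUT={a-c}
  B1:   IN={}   OUT={b+f}
  B2:   IN={b+f}   OUT={b+f, e-a}
  B3:   IN={b+f, e-a}   OUT={b+f, c-e}
  B4:   IN={b+f}   OUT={b+f, c+d}

Merge at B2: IN[B2] = OUT[B1] = {b+f}
Applying B2's transfer function to that IN value gives OUT[B2] (row B2 above).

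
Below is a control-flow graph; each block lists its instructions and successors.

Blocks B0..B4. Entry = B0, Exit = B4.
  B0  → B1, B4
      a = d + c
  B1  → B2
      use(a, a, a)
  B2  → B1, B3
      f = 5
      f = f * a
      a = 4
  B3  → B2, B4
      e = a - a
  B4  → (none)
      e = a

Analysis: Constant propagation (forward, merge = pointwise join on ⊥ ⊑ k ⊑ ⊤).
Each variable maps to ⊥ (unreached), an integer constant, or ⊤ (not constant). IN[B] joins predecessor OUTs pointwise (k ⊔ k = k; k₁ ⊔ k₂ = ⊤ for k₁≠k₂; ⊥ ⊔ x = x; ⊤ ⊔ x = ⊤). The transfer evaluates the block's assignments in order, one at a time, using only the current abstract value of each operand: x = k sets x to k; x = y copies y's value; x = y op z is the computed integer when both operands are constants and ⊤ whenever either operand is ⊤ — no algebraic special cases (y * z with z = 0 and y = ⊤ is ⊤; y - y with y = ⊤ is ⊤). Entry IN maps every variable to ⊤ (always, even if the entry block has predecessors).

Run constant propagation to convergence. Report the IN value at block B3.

Answer: {a: 4, b: ⊤, c: ⊤, d: ⊤, e: ⊤, f: ⊤}

Trace:
Converged values:
  B0: | IN=(all ⊤) | OUT=(all ⊤)
  B1: | IN=(all ⊤) | OUT=(all ⊤)
  B2: | IN=(all ⊤) | OUT={a:4; rest ⊤}
  B3: | IN={a:4; rest ⊤} | OUT={a:4, e:0; rest ⊤}
  B4: | IN=(all ⊤) | OUT=(all ⊤)

Merge at B3: IN[B3] = OUT[B2] = {a: 4, b: ⊤, c: ⊤, d: ⊤, e: ⊤, f: ⊤}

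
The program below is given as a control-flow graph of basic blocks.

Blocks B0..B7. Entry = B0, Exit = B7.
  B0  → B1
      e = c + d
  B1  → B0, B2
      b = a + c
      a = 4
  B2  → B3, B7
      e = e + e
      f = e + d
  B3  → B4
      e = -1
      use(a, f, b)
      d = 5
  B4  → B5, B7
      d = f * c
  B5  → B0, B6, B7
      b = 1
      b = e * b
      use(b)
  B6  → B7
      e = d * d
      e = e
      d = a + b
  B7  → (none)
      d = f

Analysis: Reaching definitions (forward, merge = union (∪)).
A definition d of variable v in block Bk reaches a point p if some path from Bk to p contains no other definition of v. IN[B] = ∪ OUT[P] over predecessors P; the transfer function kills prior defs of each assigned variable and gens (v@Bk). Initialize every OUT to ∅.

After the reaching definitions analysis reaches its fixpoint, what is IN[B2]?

Answer: {a@B1, b@B1, d@B4, e@B0, f@B2}

Working:
Per-block solution:
  B0:  IN={a@B1, b@B1, b@B5, d@B4, e@B0, e@B3, f@B2}  OUT={a@B1, b@B1, b@B5, d@B4, e@B0, f@B2}
  B1:  IN={a@B1, b@B1, b@B5, d@B4, e@B0, f@B2}  OUT={a@B1, b@B1, d@B4, e@B0, f@B2}
  B2:  IN={a@B1, b@B1, d@B4, e@B0, f@B2}  OUT={a@B1, b@B1, d@B4, e@B2, f@B2}
  B3:  IN={a@B1, b@B1, d@B4, e@B2, f@B2}  OUT={a@B1, b@B1, d@B3, e@B3, f@B2}
  B4:  IN={a@B1, b@B1, d@B3, e@B3, f@B2}  OUT={a@B1, b@B1, d@B4, e@B3, f@B2}
  B5:  IN={a@B1, b@B1, d@B4, e@B3, f@B2}  OUT={a@B1, b@B5, d@B4, e@B3, f@B2}
  B6:  IN={a@B1, b@B5, d@B4, e@B3, f@B2}  OUT={a@B1, b@B5, d@B6, e@B6, f@B2}
  B7:  IN={a@B1, b@B1, b@B5, d@B4, d@B6, e@B2, e@B3, e@B6, f@B2}  OUT={a@B1, b@B1, b@B5, d@B7, e@B2, e@B3, e@B6, f@B2}

Merge at B2: IN[B2] = OUT[B1] = {a@B1, b@B1, d@B4, e@B0, f@B2}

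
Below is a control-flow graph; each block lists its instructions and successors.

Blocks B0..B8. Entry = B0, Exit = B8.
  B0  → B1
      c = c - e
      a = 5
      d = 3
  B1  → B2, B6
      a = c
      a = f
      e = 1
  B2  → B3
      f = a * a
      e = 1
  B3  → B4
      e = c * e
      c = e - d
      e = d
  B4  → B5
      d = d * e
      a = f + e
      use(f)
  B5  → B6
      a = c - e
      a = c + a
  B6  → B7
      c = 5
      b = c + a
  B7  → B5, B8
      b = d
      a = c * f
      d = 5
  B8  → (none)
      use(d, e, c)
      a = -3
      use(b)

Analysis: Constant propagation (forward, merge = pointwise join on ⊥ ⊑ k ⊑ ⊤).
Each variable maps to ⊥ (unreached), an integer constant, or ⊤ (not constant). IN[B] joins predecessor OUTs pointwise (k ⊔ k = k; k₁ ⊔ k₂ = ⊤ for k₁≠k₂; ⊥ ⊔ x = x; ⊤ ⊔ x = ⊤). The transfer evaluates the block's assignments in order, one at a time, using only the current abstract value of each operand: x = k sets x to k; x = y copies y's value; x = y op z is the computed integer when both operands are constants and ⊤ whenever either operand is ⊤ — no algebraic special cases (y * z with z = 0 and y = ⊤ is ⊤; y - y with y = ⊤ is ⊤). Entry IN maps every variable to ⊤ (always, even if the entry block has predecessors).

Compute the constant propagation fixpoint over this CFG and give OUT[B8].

Answer: {a: -3, b: ⊤, c: 5, d: 5, e: ⊤, f: ⊤}

Derivation:
Fixpoint table:
  B0:   IN=(all ⊤)   OUT={a:5, d:3; rest ⊤}
  B1:   IN={a:5, d:3; rest ⊤}   OUT={d:3, e:1; rest ⊤}
  B2:   IN={d:3, e:1; rest ⊤}   OUT={d:3, e:1; rest ⊤}
  B3:   IN={d:3, e:1; rest ⊤}   OUT={d:3, e:3; rest ⊤}
  B4:   IN={d:3, e:3; rest ⊤}   OUT={d:9, e:3; rest ⊤}
  B5:   IN=(all ⊤)   OUT=(all ⊤)
  B6:   IN=(all ⊤)   OUT={c:5; rest ⊤}
  B7:   IN={c:5; rest ⊤}   OUT={c:5, d:5; rest ⊤}
  B8:   IN={c:5, d:5; rest ⊤}   OUT={a:-3, c:5, d:5; rest ⊤}

Merge at B8: IN[B8] = OUT[B7] = {a: ⊤, b: ⊤, c: 5, d: 5, e: ⊤, f: ⊤}
Applying B8's transfer function to that IN value gives OUT[B8] (row B8 above).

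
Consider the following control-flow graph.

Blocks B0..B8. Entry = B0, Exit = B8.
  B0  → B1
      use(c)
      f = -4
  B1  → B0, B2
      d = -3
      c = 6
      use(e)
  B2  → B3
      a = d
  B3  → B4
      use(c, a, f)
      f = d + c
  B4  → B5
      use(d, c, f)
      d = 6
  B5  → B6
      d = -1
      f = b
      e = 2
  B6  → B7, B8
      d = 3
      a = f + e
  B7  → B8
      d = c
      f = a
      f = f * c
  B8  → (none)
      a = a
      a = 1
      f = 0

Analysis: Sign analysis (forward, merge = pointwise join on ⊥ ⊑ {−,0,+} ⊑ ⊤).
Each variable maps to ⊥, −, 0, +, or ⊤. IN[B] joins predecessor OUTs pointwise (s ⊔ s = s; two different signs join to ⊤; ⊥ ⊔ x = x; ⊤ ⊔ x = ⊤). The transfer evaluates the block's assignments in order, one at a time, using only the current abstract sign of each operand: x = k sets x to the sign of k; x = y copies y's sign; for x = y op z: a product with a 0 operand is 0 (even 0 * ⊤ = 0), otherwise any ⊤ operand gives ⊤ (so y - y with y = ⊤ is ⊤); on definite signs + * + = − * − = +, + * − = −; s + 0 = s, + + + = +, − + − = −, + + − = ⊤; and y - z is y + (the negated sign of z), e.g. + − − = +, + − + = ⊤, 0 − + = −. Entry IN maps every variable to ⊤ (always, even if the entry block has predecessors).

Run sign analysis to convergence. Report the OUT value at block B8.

Fixpoint table:
  B0:  IN=(all ⊤)  OUT={f:-; rest ⊤}
  B1:  IN={f:-; rest ⊤}  OUT={c:+, d:-, f:-; rest ⊤}
  B2:  IN={c:+, d:-, f:-; rest ⊤}  OUT={a:-, c:+, d:-, f:-; rest ⊤}
  B3:  IN={a:-, c:+, d:-, f:-; rest ⊤}  OUT={a:-, c:+, d:-; rest ⊤}
  B4:  IN={a:-, c:+, d:-; rest ⊤}  OUT={a:-, c:+, d:+; rest ⊤}
  B5:  IN={a:-, c:+, d:+; rest ⊤}  OUT={a:-, c:+, d:-, e:+; rest ⊤}
  B6:  IN={a:-, c:+, d:-, e:+; rest ⊤}  OUT={c:+, d:+, e:+; rest ⊤}
  B7:  IN={c:+, d:+, e:+; rest ⊤}  OUT={c:+, d:+, e:+; rest ⊤}
  B8:  IN={c:+, d:+, e:+; rest ⊤}  OUT={a:+, c:+, d:+, e:+, f:0; rest ⊤}

Merge at B8: IN[B8] = OUT[B6] ⊔ OUT[B7] = {a: ⊤, b: ⊤, c: +, d: +, e: +, f: ⊤}
Applying B8's transfer function to that IN value gives OUT[B8] (row B8 above).

Answer: {a: +, b: ⊤, c: +, d: +, e: +, f: 0}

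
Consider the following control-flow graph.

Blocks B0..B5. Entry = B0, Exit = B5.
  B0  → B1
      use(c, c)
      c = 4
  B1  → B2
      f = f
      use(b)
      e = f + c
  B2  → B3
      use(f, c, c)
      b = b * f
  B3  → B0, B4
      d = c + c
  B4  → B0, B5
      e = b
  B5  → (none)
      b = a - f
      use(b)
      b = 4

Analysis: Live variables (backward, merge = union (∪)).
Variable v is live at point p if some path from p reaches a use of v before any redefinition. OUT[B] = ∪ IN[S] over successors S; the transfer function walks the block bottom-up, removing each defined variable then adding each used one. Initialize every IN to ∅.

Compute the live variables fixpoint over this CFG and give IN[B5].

Answer: {a, f}

Derivation:
Converged values:
  B0:  IN={a, b, c, f}  OUT={a, b, c, f}
  B1:  IN={a, b, c, f}  OUT={a, b, c, f}
  B2:  IN={a, b, c, f}  OUT={a, b, c, f}
  B3:  IN={a, b, c, f}  OUT={a, b, c, f}
  B4:  IN={a, b, c, f}  OUT={a, b, c, f}
  B5:  IN={a, f}  OUT={}

B5 is the boundary node: OUT[B5] = {}
Applying B5's transfer function to that OUT value gives IN[B5] (row B5 above).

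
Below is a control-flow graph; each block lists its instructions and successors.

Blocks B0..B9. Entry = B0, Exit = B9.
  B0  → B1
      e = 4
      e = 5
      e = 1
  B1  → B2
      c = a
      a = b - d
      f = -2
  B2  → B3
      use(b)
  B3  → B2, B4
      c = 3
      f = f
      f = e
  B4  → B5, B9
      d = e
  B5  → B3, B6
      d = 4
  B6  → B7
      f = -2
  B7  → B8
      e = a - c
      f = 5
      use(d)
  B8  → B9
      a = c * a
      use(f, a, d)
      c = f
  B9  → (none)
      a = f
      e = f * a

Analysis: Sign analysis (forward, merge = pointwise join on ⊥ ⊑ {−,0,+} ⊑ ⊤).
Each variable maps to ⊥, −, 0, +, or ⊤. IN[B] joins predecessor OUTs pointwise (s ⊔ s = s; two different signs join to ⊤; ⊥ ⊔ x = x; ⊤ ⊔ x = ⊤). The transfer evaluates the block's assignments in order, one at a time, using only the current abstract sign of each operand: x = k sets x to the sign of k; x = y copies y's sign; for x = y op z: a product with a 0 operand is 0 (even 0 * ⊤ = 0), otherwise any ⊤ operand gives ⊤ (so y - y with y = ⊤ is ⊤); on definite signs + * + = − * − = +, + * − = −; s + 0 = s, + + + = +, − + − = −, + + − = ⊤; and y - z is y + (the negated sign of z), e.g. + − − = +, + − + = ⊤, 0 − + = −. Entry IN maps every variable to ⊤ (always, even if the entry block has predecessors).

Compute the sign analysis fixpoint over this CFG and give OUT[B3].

Converged values:
  B0: | IN=(all ⊤) | OUT={e:+; rest ⊤}
  B1: | IN={e:+; rest ⊤} | OUT={e:+, f:-; rest ⊤}
  B2: | IN={e:+; rest ⊤} | OUT={e:+; rest ⊤}
  B3: | IN={e:+; rest ⊤} | OUT={c:+, e:+, f:+; rest ⊤}
  B4: | IN={c:+, e:+, f:+; rest ⊤} | OUT={c:+, d:+, e:+, f:+; rest ⊤}
  B5: | IN={c:+, d:+, e:+, f:+; rest ⊤} | OUT={c:+, d:+, e:+, f:+; rest ⊤}
  B6: | IN={c:+, d:+, e:+, f:+; rest ⊤} | OUT={c:+, d:+, e:+, f:-; rest ⊤}
  B7: | IN={c:+, d:+, e:+, f:-; rest ⊤} | OUT={c:+, d:+, f:+; rest ⊤}
  B8: | IN={c:+, d:+, f:+; rest ⊤} | OUT={c:+, d:+, f:+; rest ⊤}
  B9: | IN={c:+, d:+, f:+; rest ⊤} | OUT={a:+, c:+, d:+, e:+, f:+; rest ⊤}

Merge at B3: IN[B3] = OUT[B2] ⊔ OUT[B5] = {a: ⊤, b: ⊤, c: ⊤, d: ⊤, e: +, f: ⊤}
Applying B3's transfer function to that IN value gives OUT[B3] (row B3 above).

Answer: {a: ⊤, b: ⊤, c: +, d: ⊤, e: +, f: +}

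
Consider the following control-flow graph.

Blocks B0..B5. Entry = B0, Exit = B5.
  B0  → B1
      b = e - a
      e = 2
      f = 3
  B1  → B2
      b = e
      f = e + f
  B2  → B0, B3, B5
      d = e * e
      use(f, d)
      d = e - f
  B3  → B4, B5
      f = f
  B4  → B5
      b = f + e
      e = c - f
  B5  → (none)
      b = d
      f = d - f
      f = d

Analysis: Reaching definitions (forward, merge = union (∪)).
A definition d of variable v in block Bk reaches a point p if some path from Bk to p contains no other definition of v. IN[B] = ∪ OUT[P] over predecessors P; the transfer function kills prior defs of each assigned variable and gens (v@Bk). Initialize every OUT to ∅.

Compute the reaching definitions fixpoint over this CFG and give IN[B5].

Answer: {b@B1, b@B4, d@B2, e@B0, e@B4, f@B1, f@B3}

Derivation:
Fixpoint table:
  B0:  IN={b@B1, d@B2, e@B0, f@B1}  OUT={b@B0, d@B2, e@B0, f@B0}
  B1:  IN={b@B0, d@B2, e@B0, f@B0}  OUT={b@B1, d@B2, e@B0, f@B1}
  B2:  IN={b@B1, d@B2, e@B0, f@B1}  OUT={b@B1, d@B2, e@B0, f@B1}
  B3:  IN={b@B1, d@B2, e@B0, f@B1}  OUT={b@B1, d@B2, e@B0, f@B3}
  B4:  IN={b@B1, d@B2, e@B0, f@B3}  OUT={b@B4, d@B2, e@B4, f@B3}
  B5:  IN={b@B1, b@B4, d@B2, e@B0, e@B4, f@B1, f@B3}  OUT={b@B5, d@B2, e@B0, e@B4, f@B5}

Merge at B5: IN[B5] = OUT[B2] ⊔ OUT[B3] ⊔ OUT[B4] = {b@B1, b@B4, d@B2, e@B0, e@B4, f@B1, f@B3}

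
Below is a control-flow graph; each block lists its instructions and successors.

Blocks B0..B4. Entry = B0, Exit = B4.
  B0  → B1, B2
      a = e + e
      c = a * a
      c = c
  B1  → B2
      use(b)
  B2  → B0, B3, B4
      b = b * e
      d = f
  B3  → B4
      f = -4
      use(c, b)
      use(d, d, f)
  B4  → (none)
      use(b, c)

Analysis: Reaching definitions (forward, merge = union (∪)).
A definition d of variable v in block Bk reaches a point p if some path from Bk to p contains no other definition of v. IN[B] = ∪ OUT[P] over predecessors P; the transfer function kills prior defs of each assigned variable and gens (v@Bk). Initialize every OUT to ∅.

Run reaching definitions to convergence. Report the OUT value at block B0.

Per-block solution:
  B0:  IN={a@B0, b@B2, c@B0, d@B2}  OUT={a@B0, b@B2, c@B0, d@B2}
  B1:  IN={a@B0, b@B2, c@B0, d@B2}  OUT={a@B0, b@B2, c@B0, d@B2}
  B2:  IN={a@B0, b@B2, c@B0, d@B2}  OUT={a@B0, b@B2, c@B0, d@B2}
  B3:  IN={a@B0, b@B2, c@B0, d@B2}  OUT={a@B0, b@B2, c@B0, d@B2, f@B3}
  B4:  IN={a@B0, b@B2, c@B0, d@B2, f@B3}  OUT={a@B0, b@B2, c@B0, d@B2, f@B3}

Merge at B0 (entry node, so the boundary value {} is joined with the incoming edge(s)): IN[B0] = {} ⊔ OUT[B2] = {a@B0, b@B2, c@B0, d@B2}
Applying B0's transfer function to that IN value gives OUT[B0] (row B0 above).

Answer: {a@B0, b@B2, c@B0, d@B2}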